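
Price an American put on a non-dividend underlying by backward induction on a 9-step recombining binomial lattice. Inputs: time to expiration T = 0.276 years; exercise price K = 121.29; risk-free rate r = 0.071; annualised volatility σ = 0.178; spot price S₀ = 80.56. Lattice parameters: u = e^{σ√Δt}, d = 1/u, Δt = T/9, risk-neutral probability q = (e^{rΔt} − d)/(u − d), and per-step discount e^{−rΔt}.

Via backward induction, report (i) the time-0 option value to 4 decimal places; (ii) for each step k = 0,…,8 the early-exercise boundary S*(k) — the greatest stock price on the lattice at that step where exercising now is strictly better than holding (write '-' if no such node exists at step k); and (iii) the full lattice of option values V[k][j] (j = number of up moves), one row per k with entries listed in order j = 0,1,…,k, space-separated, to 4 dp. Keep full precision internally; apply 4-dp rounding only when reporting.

params: Δt=0.03067 u=1.03166 d=0.96931 q=0.52717 e^(-rΔt)=0.99783
t_9 payoffs: 60.4370 56.5225 52.3562 47.9219 43.2024 38.1793 32.8331 27.1429 21.0868 14.6410
t_8: node(8,0) S=62.7798 payoff=58.5102 vs cont=58.2464 → 58.5102 [stop]  node(8,1) S=66.8182 payoff=54.4718 vs cont=54.2080 → 54.4718 [stop]  node(8,2) S=71.1164 payoff=50.1736 vs cont=49.9098 → 50.1736 [stop]  node(8,3) S=75.6910 payoff=45.5990 vs cont=45.3352 → 45.5990 [stop]  node(8,4) S=80.5600 payoff=40.7300 vs cont=40.4662 → 40.7300 [stop]  node(8,5) S=85.7422 payoff=35.5478 vs cont=35.2840 → 35.5478 [stop]  node(8,6) S=91.2577 payoff=30.0323 vs cont=29.7685 → 30.0323 [stop]  node(8,7) S=97.1280 payoff=24.1620 vs cont=23.8982 → 24.1620 [stop]  node(8,8) S=103.3759 payoff=17.9141 vs cont=17.6503 → 17.9141 [stop]  ⇒ S*(8)=103.3759
t_7: node(7,0) S=64.7675 payoff=56.5225 vs cont=56.2587 → 56.5225 [stop]  node(7,1) S=68.9338 payoff=52.3562 vs cont=52.0924 → 52.3562 [stop]  node(7,2) S=73.3681 payoff=47.9219 vs cont=47.6581 → 47.9219 [stop]  node(7,3) S=78.0876 payoff=43.2024 vs cont=42.9386 → 43.2024 [stop]  node(7,4) S=83.1107 payoff=38.1793 vs cont=37.9155 → 38.1793 [stop]  node(7,5) S=88.4569 payoff=32.8331 vs cont=32.5693 → 32.8331 [stop]  node(7,6) S=94.1471 payoff=27.1429 vs cont=26.8791 → 27.1429 [stop]  node(7,7) S=100.2032 payoff=21.0868 vs cont=20.8230 → 21.0868 [stop]  ⇒ S*(7)=100.2032
t_6: node(6,0) S=66.8182 payoff=54.4718 vs cont=54.2080 → 54.4718 [stop]  node(6,1) S=71.1164 payoff=50.1736 vs cont=49.9098 → 50.1736 [stop]  node(6,2) S=75.6910 payoff=45.5990 vs cont=45.3352 → 45.5990 [stop]  node(6,3) S=80.5600 payoff=40.7300 vs cont=40.4662 → 40.7300 [stop]  node(6,4) S=85.7422 payoff=35.5478 vs cont=35.2840 → 35.5478 [stop]  node(6,5) S=91.2577 payoff=30.0323 vs cont=29.7685 → 30.0323 [stop]  node(6,6) S=97.1280 payoff=24.1620 vs cont=23.8982 → 24.1620 [stop]  ⇒ S*(6)=97.1280
t_5: node(5,0) S=68.9338 payoff=52.3562 vs cont=52.0924 → 52.3562 [stop]  node(5,1) S=73.3681 payoff=47.9219 vs cont=47.6581 → 47.9219 [stop]  node(5,2) S=78.0876 payoff=43.2024 vs cont=42.9386 → 43.2024 [stop]  node(5,3) S=83.1107 payoff=38.1793 vs cont=37.9155 → 38.1793 [stop]  node(5,4) S=88.4569 payoff=32.8331 vs cont=32.5693 → 32.8331 [stop]  node(5,5) S=94.1471 payoff=27.1429 vs cont=26.8791 → 27.1429 [stop]  ⇒ S*(5)=94.1471
t_4: node(4,0) S=71.1164 payoff=50.1736 vs cont=49.9098 → 50.1736 [stop]  node(4,1) S=75.6910 payoff=45.5990 vs cont=45.3352 → 45.5990 [stop]  node(4,2) S=80.5600 payoff=40.7300 vs cont=40.4662 → 40.7300 [stop]  node(4,3) S=85.7422 payoff=35.5478 vs cont=35.2840 → 35.5478 [stop]  node(4,4) S=91.2577 payoff=30.0323 vs cont=29.7685 → 30.0323 [stop]  ⇒ S*(4)=91.2577
t_3: node(3,0) S=73.3681 payoff=47.9219 vs cont=47.6581 → 47.9219 [stop]  node(3,1) S=78.0876 payoff=43.2024 vs cont=42.9386 → 43.2024 [stop]  node(3,2) S=83.1107 payoff=38.1793 vs cont=37.9155 → 38.1793 [stop]  node(3,3) S=88.4569 payoff=32.8331 vs cont=32.5693 → 32.8331 [stop]  ⇒ S*(3)=88.4569
t_2: node(2,0) S=75.6910 payoff=45.5990 vs cont=45.3352 → 45.5990 [stop]  node(2,1) S=80.5600 payoff=40.7300 vs cont=40.4662 → 40.7300 [stop]  node(2,2) S=85.7422 payoff=35.5478 vs cont=35.2840 → 35.5478 [stop]  ⇒ S*(2)=85.7422
t_1: node(1,0) S=78.0876 payoff=43.2024 vs cont=42.9386 → 43.2024 [stop]  node(1,1) S=83.1107 payoff=38.1793 vs cont=37.9155 → 38.1793 [stop]  ⇒ S*(1)=83.1107
t_0: node(0,0) S=80.5600 payoff=40.7300 vs cont=40.4662 → 40.7300 [stop]  ⇒ S*(0)=80.5600

price = 40.7300
boundary = 80.5600 83.1107 85.7422 88.4569 91.2577 94.1471 97.1280 100.2032 103.3759
tree:
40.7300
43.2024 38.1793
45.5990 40.7300 35.5478
47.9219 43.2024 38.1793 32.8331
50.1736 45.5990 40.7300 35.5478 30.0323
52.3562 47.9219 43.2024 38.1793 32.8331 27.1429
54.4718 50.1736 45.5990 40.7300 35.5478 30.0323 24.1620
56.5225 52.3562 47.9219 43.2024 38.1793 32.8331 27.1429 21.0868
58.5102 54.4718 50.1736 45.5990 40.7300 35.5478 30.0323 24.1620 17.9141
60.4370 56.5225 52.3562 47.9219 43.2024 38.1793 32.8331 27.1429 21.0868 14.6410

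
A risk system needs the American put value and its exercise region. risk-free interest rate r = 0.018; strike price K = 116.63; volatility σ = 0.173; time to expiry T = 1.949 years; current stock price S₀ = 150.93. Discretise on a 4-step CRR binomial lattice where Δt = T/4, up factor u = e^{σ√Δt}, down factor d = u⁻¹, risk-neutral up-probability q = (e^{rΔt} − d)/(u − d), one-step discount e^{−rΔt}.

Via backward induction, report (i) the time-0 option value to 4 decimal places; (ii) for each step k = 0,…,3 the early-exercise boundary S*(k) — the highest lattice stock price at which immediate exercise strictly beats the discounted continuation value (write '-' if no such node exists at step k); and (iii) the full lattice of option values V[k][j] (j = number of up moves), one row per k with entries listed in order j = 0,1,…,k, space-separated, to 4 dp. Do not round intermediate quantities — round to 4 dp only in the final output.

price = 1.3566
boundary = - - - 105.0606
tree:
1.3566
2.7717 0.0000
5.6627 0.0000 0.0000
11.5694 0.0000 0.0000 0.0000
23.5204 0.0000 0.0000 0.0000 0.0000

params: Δt=0.48725 u=1.12835 d=0.88625 q=0.50623 e^(-rΔt)=0.99127
t_4 payoffs: 23.5204 0.0000 0.0000 0.0000 0.0000
t_3: node(3,0) S=105.0606 payoff=11.5694 vs cont=11.5122 → 11.5694 [stop]  node(3,1) S=133.7612 payoff=0.0000 vs cont=0.0000 → 0.0000 [wait]  node(3,2) S=170.3024 payoff=0.0000 vs cont=0.0000 → 0.0000 [wait]  node(3,3) S=216.8260 payoff=0.0000 vs cont=0.0000 → 0.0000 [wait]  ⇒ S*(3)=105.0606
t_2: node(2,0) S=118.5455 payoff=0.0000 vs cont=5.6627 → 5.6627 [wait]  node(2,1) S=150.9300 payoff=0.0000 vs cont=0.0000 → 0.0000 [wait]  node(2,2) S=192.1614 payoff=0.0000 vs cont=0.0000 → 0.0000 [wait]  ⇒ S*(2)=-
t_1: node(1,0) S=133.7612 payoff=0.0000 vs cont=2.7717 → 2.7717 [wait]  node(1,1) S=170.3024 payoff=0.0000 vs cont=0.0000 → 0.0000 [wait]  ⇒ S*(1)=-
t_0: node(0,0) S=150.9300 payoff=0.0000 vs cont=1.3566 → 1.3566 [wait]  ⇒ S*(0)=-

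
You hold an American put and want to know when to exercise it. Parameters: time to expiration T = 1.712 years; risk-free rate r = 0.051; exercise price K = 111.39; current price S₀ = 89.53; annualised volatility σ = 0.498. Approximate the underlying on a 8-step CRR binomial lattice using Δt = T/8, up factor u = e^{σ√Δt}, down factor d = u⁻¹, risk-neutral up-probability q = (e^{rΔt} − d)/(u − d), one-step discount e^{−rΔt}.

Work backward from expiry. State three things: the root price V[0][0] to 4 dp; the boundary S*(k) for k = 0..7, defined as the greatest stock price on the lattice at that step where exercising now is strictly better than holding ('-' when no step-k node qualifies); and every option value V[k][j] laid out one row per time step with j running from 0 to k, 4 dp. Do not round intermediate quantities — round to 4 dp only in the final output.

Δt=0.21400  u=1.25907  d=0.79424  q=0.46627  discount=0.98915
step 8 (expiry): payoffs max(K−S,0) = 97.2137 88.9169 75.7641 54.9136 21.8600 0.0000 0.0000 0.0000 0.0000
step 7: (k=7,j=0): S=17.8490, (K−S)⁺=93.5410, hold=92.3319 ⇒ V=93.5410 exercise | (k=7,j=1): S=28.2953, (K−S)⁺=83.0947, hold=81.8856 ⇒ V=83.0947 exercise | (k=7,j=2): S=44.8556, (K−S)⁺=66.5344, hold=65.3253 ⇒ V=66.5344 exercise | (k=7,j=3): S=71.1079, (K−S)⁺=40.2821, hold=39.0730 ⇒ V=40.2821 exercise | (k=7,j=4): S=112.7248, (K−S)⁺=0.0000, hold=11.5408 ⇒ V=11.5408 continue | (k=7,j=5): S=178.6985, (K−S)⁺=0.0000, hold=0.0000 ⇒ V=0.0000 continue | (k=7,j=6): S=283.2843, (K−S)⁺=0.0000, hold=0.0000 ⇒ V=0.0000 continue | (k=7,j=7): S=449.0804, (K−S)⁺=0.0000, hold=0.0000 ⇒ V=0.0000 continue  boundary S*=71.1079
step 6: (k=6,j=0): S=22.4731, (K−S)⁺=88.9169, hold=87.7078 ⇒ V=88.9169 exercise | (k=6,j=1): S=35.6259, (K−S)⁺=75.7641, hold=74.5550 ⇒ V=75.7641 exercise | (k=6,j=2): S=56.4764, (K−S)⁺=54.9136, hold=53.7045 ⇒ V=54.9136 exercise | (k=6,j=3): S=89.5300, (K−S)⁺=21.8600, hold=26.5892 ⇒ V=26.5892 continue | (k=6,j=4): S=141.9287, (K−S)⁺=0.0000, hold=6.0928 ⇒ V=6.0928 continue | (k=6,j=5): S=224.9944, (K−S)⁺=0.0000, hold=0.0000 ⇒ V=0.0000 continue | (k=6,j=6): S=356.6756, (K−S)⁺=0.0000, hold=0.0000 ⇒ V=0.0000 continue  boundary S*=56.4764
step 5: (k=5,j=0): S=28.2953, (K−S)⁺=83.0947, hold=81.8856 ⇒ V=83.0947 exercise | (k=5,j=1): S=44.8556, (K−S)⁺=66.5344, hold=65.3253 ⇒ V=66.5344 exercise | (k=5,j=2): S=71.1079, (K−S)⁺=40.2821, hold=41.2541 ⇒ V=41.2541 continue | (k=5,j=3): S=112.7248, (K−S)⁺=0.0000, hold=16.8475 ⇒ V=16.8475 continue | (k=5,j=4): S=178.6985, (K−S)⁺=0.0000, hold=3.2166 ⇒ V=3.2166 continue | (k=5,j=5): S=283.2843, (K−S)⁺=0.0000, hold=0.0000 ⇒ V=0.0000 continue  boundary S*=44.8556
step 4: (k=4,j=0): S=35.6259, (K−S)⁺=75.7641, hold=74.5550 ⇒ V=75.7641 exercise | (k=4,j=1): S=56.4764, (K−S)⁺=54.9136, hold=54.1528 ⇒ V=54.9136 exercise | (k=4,j=2): S=89.5300, (K−S)⁺=21.8600, hold=29.5498 ⇒ V=29.5498 continue | (k=4,j=3): S=141.9287, (K−S)⁺=0.0000, hold=10.3780 ⇒ V=10.3780 continue | (k=4,j=4): S=224.9944, (K−S)⁺=0.0000, hold=1.6982 ⇒ V=1.6982 continue  boundary S*=56.4764
step 3: (k=3,j=0): S=44.8556, (K−S)⁺=66.5344, hold=65.3253 ⇒ V=66.5344 exercise | (k=3,j=1): S=71.1079, (K−S)⁺=40.2821, hold=42.6196 ⇒ V=42.6196 continue | (k=3,j=2): S=112.7248, (K−S)⁺=0.0000, hold=20.3869 ⇒ V=20.3869 continue | (k=3,j=3): S=178.6985, (K−S)⁺=0.0000, hold=6.2622 ⇒ V=6.2622 continue  boundary S*=44.8556
step 2: (k=2,j=0): S=56.4764, (K−S)⁺=54.9136, hold=54.7826 ⇒ V=54.9136 exercise | (k=2,j=1): S=89.5300, (K−S)⁺=21.8600, hold=31.9031 ⇒ V=31.9031 continue | (k=2,j=2): S=141.9287, (K−S)⁺=0.0000, hold=13.6512 ⇒ V=13.6512 continue  boundary S*=56.4764
step 1: (k=1,j=0): S=71.1079, (K−S)⁺=40.2821, hold=43.7050 ⇒ V=43.7050 continue | (k=1,j=1): S=112.7248, (K−S)⁺=0.0000, hold=23.1389 ⇒ V=23.1389 continue  boundary S*=-
step 0: (k=0,j=0): S=89.5300, (K−S)⁺=21.8600, hold=33.7454 ⇒ V=33.7454 continue  boundary S*=-

price = 33.7454
boundary = - - 56.4764 44.8556 56.4764 44.8556 56.4764 71.1079
tree:
33.7454
43.7050 23.1389
54.9136 31.9031 13.6512
66.5344 42.6196 20.3869 6.2622
75.7641 54.9136 29.5498 10.3780 1.6982
83.0947 66.5344 41.2541 16.8475 3.2166 0.0000
88.9169 75.7641 54.9136 26.5892 6.0928 0.0000 0.0000
93.5410 83.0947 66.5344 40.2821 11.5408 0.0000 0.0000 0.0000
97.2137 88.9169 75.7641 54.9136 21.8600 0.0000 0.0000 0.0000 0.0000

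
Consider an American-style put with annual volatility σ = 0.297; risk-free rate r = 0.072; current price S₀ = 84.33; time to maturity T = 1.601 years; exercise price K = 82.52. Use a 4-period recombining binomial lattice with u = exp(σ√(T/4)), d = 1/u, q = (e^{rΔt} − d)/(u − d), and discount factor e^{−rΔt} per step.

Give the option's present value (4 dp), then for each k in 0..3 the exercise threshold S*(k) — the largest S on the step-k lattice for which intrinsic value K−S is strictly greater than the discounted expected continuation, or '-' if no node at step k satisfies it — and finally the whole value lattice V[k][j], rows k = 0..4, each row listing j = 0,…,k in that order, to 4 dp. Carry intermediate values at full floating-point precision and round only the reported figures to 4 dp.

price = 7.8306
boundary = - - 57.9130 69.8842
tree:
7.8306
14.1955 2.6292
24.6070 5.7639 0.0000
34.5275 12.6358 0.0000 0.0000
42.7487 24.6070 0.0000 0.0000 0.0000

Δt=0.40025, u=1.20671, d=0.82870, q=0.53051, disc=e^(-rΔt)=0.97159
k=4 terminal: V=max(K-S,0) → 42.7487 24.6070 0.0000 0.0000 0.0000
k=3: j=0 S=47.9925 intr=34.5275 cont=32.1834 V=34.5275[EX]; j=1 S=69.8842 intr=12.6358 cont=11.2246 V=12.6358[EX]; j=2 S=101.7619 intr=0.0000 cont=0.0000 V=0.0000[hold]; j=3 S=148.1806 intr=0.0000 cont=0.0000 V=0.0000[hold]  S*(3)=69.8842
k=2: j=0 S=57.9130 intr=24.6070 cont=22.2629 V=24.6070[EX]; j=1 S=84.3300 intr=0.0000 cont=5.7639 V=5.7639[hold]; j=2 S=122.7971 intr=0.0000 cont=0.0000 V=0.0000[hold]  S*(2)=57.9130
k=1: j=0 S=69.8842 intr=12.6358 cont=14.1955 V=14.1955[hold]; j=1 S=101.7619 intr=0.0000 cont=2.6292 V=2.6292[hold]  S*(1)=-
k=0: j=0 S=84.3300 intr=0.0000 cont=7.8306 V=7.8306[hold]  S*(0)=-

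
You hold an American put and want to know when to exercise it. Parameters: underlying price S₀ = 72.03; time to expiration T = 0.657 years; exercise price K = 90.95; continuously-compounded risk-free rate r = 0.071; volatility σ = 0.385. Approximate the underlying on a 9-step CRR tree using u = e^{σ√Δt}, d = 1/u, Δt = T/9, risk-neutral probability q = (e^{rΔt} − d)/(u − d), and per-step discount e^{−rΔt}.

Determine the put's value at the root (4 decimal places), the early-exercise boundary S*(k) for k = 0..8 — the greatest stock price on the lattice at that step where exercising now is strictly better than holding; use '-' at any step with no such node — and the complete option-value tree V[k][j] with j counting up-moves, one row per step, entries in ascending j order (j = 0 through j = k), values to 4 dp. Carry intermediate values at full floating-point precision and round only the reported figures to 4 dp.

price = 20.3497
boundary = - - 58.5008 64.9139 58.5008 64.9139 58.5008 64.9139 72.0300
tree:
20.3497
26.0805 14.8067
32.4492 19.9566 9.7892
38.2287 26.0361 14.0595 5.6030
43.4373 32.4492 19.5103 8.7321 2.5192
48.1312 38.2287 26.0361 13.1603 4.3762 0.6805
52.3615 43.4373 32.4492 19.0130 7.4200 1.3653 0.0000
56.1738 48.1312 38.2287 26.0361 12.1584 2.7390 0.0000 0.0000
59.6095 52.3615 43.4373 32.4492 18.9200 5.4949 0.0000 0.0000 0.0000
62.7057 56.1738 48.1312 38.2287 26.0361 11.0238 0.0000 0.0000 0.0000 0.0000

Δt=0.07300  u=1.10962  d=0.90121  q=0.49895  discount=0.99483
step 9 (expiry): payoffs max(K−S,0) = 62.7057 56.1738 48.1312 38.2287 26.0361 11.0238 0.0000 0.0000 0.0000 0.0000
step 8: (k=8,j=0): S=31.3405, (K−S)⁺=59.6095, hold=59.1393 ⇒ V=59.6095 exercise | (k=8,j=1): S=38.5885, (K−S)⁺=52.3615, hold=51.8913 ⇒ V=52.3615 exercise | (k=8,j=2): S=47.5127, (K−S)⁺=43.4373, hold=42.9671 ⇒ V=43.4373 exercise | (k=8,j=3): S=58.5008, (K−S)⁺=32.4492, hold=31.9790 ⇒ V=32.4492 exercise | (k=8,j=4): S=72.0300, (K−S)⁺=18.9200, hold=18.4498 ⇒ V=18.9200 exercise | (k=8,j=5): S=88.6881, (K−S)⁺=2.2619, hold=5.4949 ⇒ V=5.4949 continue | (k=8,j=6): S=109.1986, (K−S)⁺=0.0000, hold=0.0000 ⇒ V=0.0000 continue | (k=8,j=7): S=134.4524, (K−S)⁺=0.0000, hold=0.0000 ⇒ V=0.0000 continue | (k=8,j=8): S=165.5466, (K−S)⁺=0.0000, hold=0.0000 ⇒ V=0.0000 continue  boundary S*=72.0300
step 7: (k=7,j=0): S=34.7762, (K−S)⁺=56.1738, hold=55.7036 ⇒ V=56.1738 exercise | (k=7,j=1): S=42.8188, (K−S)⁺=48.1312, hold=47.6611 ⇒ V=48.1312 exercise | (k=7,j=2): S=52.7213, (K−S)⁺=38.2287, hold=37.7586 ⇒ V=38.2287 exercise | (k=7,j=3): S=64.9139, (K−S)⁺=26.0361, hold=25.5659 ⇒ V=26.0361 exercise | (k=7,j=4): S=79.9262, (K−S)⁺=11.0238, hold=12.1584 ⇒ V=12.1584 continue | (k=7,j=5): S=98.4104, (K−S)⁺=0.0000, hold=2.7390 ⇒ V=2.7390 continue | (k=7,j=6): S=121.1693, (K−S)⁺=0.0000, hold=0.0000 ⇒ V=0.0000 continue | (k=7,j=7): S=149.1916, (K−S)⁺=0.0000, hold=0.0000 ⇒ V=0.0000 continue  boundary S*=64.9139
step 6: (k=6,j=0): S=38.5885, (K−S)⁺=52.3615, hold=51.8913 ⇒ V=52.3615 exercise | (k=6,j=1): S=47.5127, (K−S)⁺=43.4373, hold=42.9671 ⇒ V=43.4373 exercise | (k=6,j=2): S=58.5008, (K−S)⁺=32.4492, hold=31.9790 ⇒ V=32.4492 exercise | (k=6,j=3): S=72.0300, (K−S)⁺=18.9200, hold=19.0130 ⇒ V=19.0130 continue | (k=6,j=4): S=88.6881, (K−S)⁺=2.2619, hold=7.4200 ⇒ V=7.4200 continue | (k=6,j=5): S=109.1986, (K−S)⁺=0.0000, hold=1.3653 ⇒ V=1.3653 continue | (k=6,j=6): S=134.4524, (K−S)⁺=0.0000, hold=0.0000 ⇒ V=0.0000 continue  boundary S*=58.5008
step 5: (k=5,j=0): S=42.8188, (K−S)⁺=48.1312, hold=47.6611 ⇒ V=48.1312 exercise | (k=5,j=1): S=52.7213, (K−S)⁺=38.2287, hold=37.7586 ⇒ V=38.2287 exercise | (k=5,j=2): S=64.9139, (K−S)⁺=26.0361, hold=25.6121 ⇒ V=26.0361 exercise | (k=5,j=3): S=79.9262, (K−S)⁺=11.0238, hold=13.1603 ⇒ V=13.1603 continue | (k=5,j=4): S=98.4104, (K−S)⁺=0.0000, hold=4.3762 ⇒ V=4.3762 continue | (k=5,j=5): S=121.1693, (K−S)⁺=0.0000, hold=0.6805 ⇒ V=0.6805 continue  boundary S*=64.9139
step 4: (k=4,j=0): S=47.5127, (K−S)⁺=43.4373, hold=42.9671 ⇒ V=43.4373 exercise | (k=4,j=1): S=58.5008, (K−S)⁺=32.4492, hold=31.9790 ⇒ V=32.4492 exercise | (k=4,j=2): S=72.0300, (K−S)⁺=18.9200, hold=19.5103 ⇒ V=19.5103 continue | (k=4,j=3): S=88.6881, (K−S)⁺=2.2619, hold=8.7321 ⇒ V=8.7321 continue | (k=4,j=4): S=109.1986, (K−S)⁺=0.0000, hold=2.5192 ⇒ V=2.5192 continue  boundary S*=58.5008
step 3: (k=3,j=0): S=52.7213, (K−S)⁺=38.2287, hold=37.7586 ⇒ V=38.2287 exercise | (k=3,j=1): S=64.9139, (K−S)⁺=26.0361, hold=25.8590 ⇒ V=26.0361 exercise | (k=3,j=2): S=79.9262, (K−S)⁺=11.0238, hold=14.0595 ⇒ V=14.0595 continue | (k=3,j=3): S=98.4104, (K−S)⁺=0.0000, hold=5.6030 ⇒ V=5.6030 continue  boundary S*=64.9139
step 2: (k=2,j=0): S=58.5008, (K−S)⁺=32.4492, hold=31.9790 ⇒ V=32.4492 exercise | (k=2,j=1): S=72.0300, (K−S)⁺=18.9200, hold=19.9566 ⇒ V=19.9566 continue | (k=2,j=2): S=88.6881, (K−S)⁺=2.2619, hold=9.7892 ⇒ V=9.7892 continue  boundary S*=58.5008
step 1: (k=1,j=0): S=64.9139, (K−S)⁺=26.0361, hold=26.0805 ⇒ V=26.0805 continue | (k=1,j=1): S=79.9262, (K−S)⁺=11.0238, hold=14.8067 ⇒ V=14.8067 continue  boundary S*=-
step 0: (k=0,j=0): S=72.0300, (K−S)⁺=18.9200, hold=20.3497 ⇒ V=20.3497 continue  boundary S*=-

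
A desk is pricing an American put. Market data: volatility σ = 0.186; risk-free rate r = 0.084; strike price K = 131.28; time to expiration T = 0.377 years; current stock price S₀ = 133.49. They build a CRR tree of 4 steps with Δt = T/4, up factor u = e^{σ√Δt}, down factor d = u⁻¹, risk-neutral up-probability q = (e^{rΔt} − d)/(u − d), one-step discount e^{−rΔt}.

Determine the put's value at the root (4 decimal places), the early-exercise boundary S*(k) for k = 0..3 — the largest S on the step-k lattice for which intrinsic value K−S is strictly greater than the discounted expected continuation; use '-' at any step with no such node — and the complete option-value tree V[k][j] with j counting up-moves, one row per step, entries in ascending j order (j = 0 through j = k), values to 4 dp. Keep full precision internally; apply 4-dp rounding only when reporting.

price = 3.5284
boundary = - - 119.0831 112.4737
tree:
3.5284
6.6893 1.0475
12.1969 2.3743 0.0000
18.8063 5.3813 0.0000 0.0000
25.0489 12.1969 0.0000 0.0000 0.0000

Δt=0.09425  u=1.05876  d=0.94450  q=0.55529  discount=0.99211
step 4 (expiry): payoffs max(K−S,0) = 25.0489 12.1969 0.0000 0.0000 0.0000
step 3: (k=3,j=0): S=112.4737, (K−S)⁺=18.8063, hold=17.7710 ⇒ V=18.8063 exercise | (k=3,j=1): S=126.0810, (K−S)⁺=5.1990, hold=5.3813 ⇒ V=5.3813 continue | (k=3,j=2): S=141.3344, (K−S)⁺=0.0000, hold=0.0000 ⇒ V=0.0000 continue | (k=3,j=3): S=158.4333, (K−S)⁺=0.0000, hold=0.0000 ⇒ V=0.0000 continue  boundary S*=112.4737
step 2: (k=2,j=0): S=119.0831, (K−S)⁺=12.1969, hold=11.2620 ⇒ V=12.1969 exercise | (k=2,j=1): S=133.4900, (K−S)⁺=0.0000, hold=2.3743 ⇒ V=2.3743 continue | (k=2,j=2): S=149.6398, (K−S)⁺=0.0000, hold=0.0000 ⇒ V=0.0000 continue  boundary S*=119.0831
step 1: (k=1,j=0): S=126.0810, (K−S)⁺=5.1990, hold=6.6893 ⇒ V=6.6893 continue | (k=1,j=1): S=141.3344, (K−S)⁺=0.0000, hold=1.0475 ⇒ V=1.0475 continue  boundary S*=-
step 0: (k=0,j=0): S=133.4900, (K−S)⁺=0.0000, hold=3.5284 ⇒ V=3.5284 continue  boundary S*=-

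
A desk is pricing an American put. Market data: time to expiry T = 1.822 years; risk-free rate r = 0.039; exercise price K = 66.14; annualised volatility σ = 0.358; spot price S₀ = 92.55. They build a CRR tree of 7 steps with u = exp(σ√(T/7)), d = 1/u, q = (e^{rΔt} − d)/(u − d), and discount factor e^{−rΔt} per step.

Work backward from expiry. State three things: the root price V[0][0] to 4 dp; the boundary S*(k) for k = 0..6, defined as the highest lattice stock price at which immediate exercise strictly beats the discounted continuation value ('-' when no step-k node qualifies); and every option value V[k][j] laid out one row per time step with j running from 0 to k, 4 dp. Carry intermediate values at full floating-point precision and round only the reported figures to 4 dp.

price = 4.3735
boundary = - - - - - 37.1336 44.5748
tree:
4.3735
6.8296 1.8291
10.3888 3.1526 0.4468
15.2968 5.3392 0.8717 0.0000
21.6184 8.8332 1.7008 0.0000 0.0000
29.0064 14.1437 3.3185 0.0000 0.0000 0.0000
35.2053 21.5652 6.4748 0.0000 0.0000 0.0000 0.0000
40.3694 29.0064 12.6329 0.0000 0.0000 0.0000 0.0000 0.0000

Δt=0.26029  u=1.20039  d=0.83306  q=0.48224  discount=0.98990
step 7 (expiry): payoffs max(K−S,0) = 40.3694 29.0064 12.6329 0.0000 0.0000 0.0000 0.0000 0.0000
step 6: (k=6,j=0): S=30.9347, (K−S)⁺=35.2053, hold=34.5373 ⇒ V=35.2053 exercise | (k=6,j=1): S=44.5748, (K−S)⁺=21.5652, hold=20.8972 ⇒ V=21.5652 exercise | (k=6,j=2): S=64.2292, (K−S)⁺=1.9108, hold=6.4748 ⇒ V=6.4748 continue | (k=6,j=3): S=92.5500, (K−S)⁺=0.0000, hold=0.0000 ⇒ V=0.0000 continue | (k=6,j=4): S=133.3583, (K−S)⁺=0.0000, hold=0.0000 ⇒ V=0.0000 continue | (k=6,j=5): S=192.1603, (K−S)⁺=0.0000, hold=0.0000 ⇒ V=0.0000 continue | (k=6,j=6): S=276.8899, (K−S)⁺=0.0000, hold=0.0000 ⇒ V=0.0000 continue  boundary S*=44.5748
step 5: (k=5,j=0): S=37.1336, (K−S)⁺=29.0064, hold=28.3384 ⇒ V=29.0064 exercise | (k=5,j=1): S=53.5071, (K−S)⁺=12.6329, hold=14.1437 ⇒ V=14.1437 continue | (k=5,j=2): S=77.1000, (K−S)⁺=0.0000, hold=3.3185 ⇒ V=3.3185 continue | (k=5,j=3): S=111.0959, (K−S)⁺=0.0000, hold=0.0000 ⇒ V=0.0000 continue | (k=5,j=4): S=160.0817, (K−S)⁺=0.0000, hold=0.0000 ⇒ V=0.0000 continue | (k=5,j=5): S=230.6669, (K−S)⁺=0.0000, hold=0.0000 ⇒ V=0.0000 continue  boundary S*=37.1336
step 4: (k=4,j=0): S=44.5748, (K−S)⁺=21.5652, hold=21.6184 ⇒ V=21.6184 continue | (k=4,j=1): S=64.2292, (K−S)⁺=1.9108, hold=8.8332 ⇒ V=8.8332 continue | (k=4,j=2): S=92.5500, (K−S)⁺=0.0000, hold=1.7008 ⇒ V=1.7008 continue | (k=4,j=3): S=133.3583, (K−S)⁺=0.0000, hold=0.0000 ⇒ V=0.0000 continue | (k=4,j=4): S=192.1603, (K−S)⁺=0.0000, hold=0.0000 ⇒ V=0.0000 continue  boundary S*=-
step 3: (k=3,j=0): S=53.5071, (K−S)⁺=12.6329, hold=15.2968 ⇒ V=15.2968 continue | (k=3,j=1): S=77.1000, (K−S)⁺=0.0000, hold=5.3392 ⇒ V=5.3392 continue | (k=3,j=2): S=111.0959, (K−S)⁺=0.0000, hold=0.8717 ⇒ V=0.8717 continue | (k=3,j=3): S=160.0817, (K−S)⁺=0.0000, hold=0.0000 ⇒ V=0.0000 continue  boundary S*=-
step 2: (k=2,j=0): S=64.2292, (K−S)⁺=1.9108, hold=10.3888 ⇒ V=10.3888 continue | (k=2,j=1): S=92.5500, (K−S)⁺=0.0000, hold=3.1526 ⇒ V=3.1526 continue | (k=2,j=2): S=133.3583, (K−S)⁺=0.0000, hold=0.4468 ⇒ V=0.4468 continue  boundary S*=-
step 1: (k=1,j=0): S=77.1000, (K−S)⁺=0.0000, hold=6.8296 ⇒ V=6.8296 continue | (k=1,j=1): S=111.0959, (K−S)⁺=0.0000, hold=1.8291 ⇒ V=1.8291 continue  boundary S*=-
step 0: (k=0,j=0): S=92.5500, (K−S)⁺=0.0000, hold=4.3735 ⇒ V=4.3735 continue  boundary S*=-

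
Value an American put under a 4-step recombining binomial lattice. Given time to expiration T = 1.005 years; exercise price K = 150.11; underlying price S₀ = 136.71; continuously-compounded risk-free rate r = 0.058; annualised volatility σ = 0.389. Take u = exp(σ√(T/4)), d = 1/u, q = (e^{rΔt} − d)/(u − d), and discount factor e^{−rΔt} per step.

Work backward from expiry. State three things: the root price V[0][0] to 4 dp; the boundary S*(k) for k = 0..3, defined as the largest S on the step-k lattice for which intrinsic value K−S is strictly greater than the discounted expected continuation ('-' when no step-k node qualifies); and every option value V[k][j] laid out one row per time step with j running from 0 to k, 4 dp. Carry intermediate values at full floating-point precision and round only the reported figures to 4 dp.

price = 26.1729
boundary = - - 92.5631 112.4913
tree:
26.1729
39.6884 12.8247
57.5469 22.2042 3.4010
73.9448 37.6187 6.7508 0.0000
87.4377 57.5469 13.4000 0.0000 0.0000

Δt=0.25125, u=1.21529, d=0.82285, q=0.48881, disc=e^(-rΔt)=0.98553
k=4 terminal: V=max(K-S,0) → 87.4377 57.5469 13.4000 0.0000 0.0000
k=3: j=0 S=76.1652 intr=73.9448 cont=71.7732 V=73.9448[EX]; j=1 S=112.4913 intr=37.6187 cont=35.4470 V=37.6187[EX]; j=2 S=166.1428 intr=0.0000 cont=6.7508 V=6.7508[hold]; j=3 S=245.3826 intr=0.0000 cont=0.0000 V=0.0000[hold]  S*(3)=112.4913
k=2: j=0 S=92.5631 intr=57.5469 cont=55.3753 V=57.5469[EX]; j=1 S=136.7100 intr=13.4000 cont=22.2042 V=22.2042[hold]; j=2 S=201.9122 intr=0.0000 cont=3.4010 V=3.4010[hold]  S*(2)=92.5631
k=1: j=0 S=112.4913 intr=37.6187 cont=39.6884 V=39.6884[hold]; j=1 S=166.1428 intr=0.0000 cont=12.8247 V=12.8247[hold]  S*(1)=-
k=0: j=0 S=136.7100 intr=13.4000 cont=26.1729 V=26.1729[hold]  S*(0)=-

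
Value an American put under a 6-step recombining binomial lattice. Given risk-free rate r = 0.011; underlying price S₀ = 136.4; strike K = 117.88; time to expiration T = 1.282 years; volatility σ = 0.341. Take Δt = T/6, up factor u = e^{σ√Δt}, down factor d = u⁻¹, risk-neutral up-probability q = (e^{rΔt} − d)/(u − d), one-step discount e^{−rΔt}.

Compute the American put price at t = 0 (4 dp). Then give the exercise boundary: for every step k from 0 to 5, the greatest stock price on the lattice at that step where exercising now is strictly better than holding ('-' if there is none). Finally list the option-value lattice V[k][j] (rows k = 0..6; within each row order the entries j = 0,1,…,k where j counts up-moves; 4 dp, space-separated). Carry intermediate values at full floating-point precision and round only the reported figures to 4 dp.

price = 11.6337
boundary = - - - - 72.6095 85.0058
tree:
11.6337
17.2364 5.3261
24.7762 8.7558 1.4559
34.2942 14.0859 2.7436 0.0000
45.2705 21.9947 5.1703 0.0000 0.0000
55.8591 32.8742 9.7434 0.0000 0.0000 0.0000
64.9036 45.2705 18.3615 0.0000 0.0000 0.0000 0.0000

Δt=0.21367, u=1.17073, d=0.85417, q=0.46811, disc=e^(-rΔt)=0.99765
k=6 terminal: V=max(K-S,0) → 64.9036 45.2705 18.3615 0.0000 0.0000 0.0000 0.0000
k=5: j=0 S=62.0209 intr=55.8591 cont=55.5824 V=55.8591[EX]; j=1 S=85.0058 intr=32.8742 cont=32.5975 V=32.8742[EX]; j=2 S=116.5089 intr=1.3711 cont=9.7434 V=9.7434[hold]; j=3 S=159.6870 intr=0.0000 cont=0.0000 V=0.0000[hold]; j=4 S=218.8670 intr=0.0000 cont=0.0000 V=0.0000[hold]; j=5 S=299.9790 intr=0.0000 cont=0.0000 V=0.0000[hold]  S*(5)=85.0058
k=4: j=0 S=72.6095 intr=45.2705 cont=44.9938 V=45.2705[EX]; j=1 S=99.5185 intr=18.3615 cont=21.9947 V=21.9947[hold]; j=2 S=136.4000 intr=0.0000 cont=5.1703 V=5.1703[hold]; j=3 S=186.9498 intr=0.0000 cont=0.0000 V=0.0000[hold]; j=4 S=256.2333 intr=0.0000 cont=0.0000 V=0.0000[hold]  S*(4)=72.6095
k=3: j=0 S=85.0058 intr=32.8742 cont=34.2942 V=34.2942[hold]; j=1 S=116.5089 intr=1.3711 cont=14.0859 V=14.0859[hold]; j=2 S=159.6870 intr=0.0000 cont=2.7436 V=2.7436[hold]; j=3 S=218.8670 intr=0.0000 cont=0.0000 V=0.0000[hold]  S*(3)=-
k=2: j=0 S=99.5185 intr=18.3615 cont=24.7762 V=24.7762[hold]; j=1 S=136.4000 intr=0.0000 cont=8.7558 V=8.7558[hold]; j=2 S=186.9498 intr=0.0000 cont=1.4559 V=1.4559[hold]  S*(2)=-
k=1: j=0 S=116.5089 intr=1.3711 cont=17.2364 V=17.2364[hold]; j=1 S=159.6870 intr=0.0000 cont=5.3261 V=5.3261[hold]  S*(1)=-
k=0: j=0 S=136.4000 intr=0.0000 cont=11.6337 V=11.6337[hold]  S*(0)=-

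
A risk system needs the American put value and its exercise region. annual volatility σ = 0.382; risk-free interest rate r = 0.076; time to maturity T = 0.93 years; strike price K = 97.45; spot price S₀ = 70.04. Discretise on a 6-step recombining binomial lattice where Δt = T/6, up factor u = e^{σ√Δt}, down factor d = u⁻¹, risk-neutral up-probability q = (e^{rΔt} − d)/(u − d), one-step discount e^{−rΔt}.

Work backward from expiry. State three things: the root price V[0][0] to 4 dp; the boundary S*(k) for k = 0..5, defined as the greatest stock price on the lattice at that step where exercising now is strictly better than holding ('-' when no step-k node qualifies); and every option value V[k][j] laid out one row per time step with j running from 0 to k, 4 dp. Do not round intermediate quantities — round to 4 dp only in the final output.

Δt=0.15500  u=1.16229  d=0.86037  q=0.50172  discount=0.98829
step 6 (expiry): payoffs max(K−S,0) = 69.0410 59.0717 45.6039 27.4100 2.8314 0.0000 0.0000
step 5: (k=5,j=0): S=33.0195, (K−S)⁺=64.4305, hold=63.2893 ⇒ V=64.4305 exercise | (k=5,j=1): S=44.6068, (K−S)⁺=52.8432, hold=51.7020 ⇒ V=52.8432 exercise | (k=5,j=2): S=60.2603, (K−S)⁺=37.1897, hold=36.0485 ⇒ V=37.1897 exercise | (k=5,j=3): S=81.4069, (K−S)⁺=16.0431, hold=14.9019 ⇒ V=16.0431 exercise | (k=5,j=4): S=109.9744, (K−S)⁺=0.0000, hold=1.3943 ⇒ V=1.3943 continue | (k=5,j=5): S=148.5667, (K−S)⁺=0.0000, hold=0.0000 ⇒ V=0.0000 continue  boundary S*=81.4069
step 4: (k=4,j=0): S=38.3783, (K−S)⁺=59.0717, hold=57.9305 ⇒ V=59.0717 exercise | (k=4,j=1): S=51.8461, (K−S)⁺=45.6039, hold=44.4627 ⇒ V=45.6039 exercise | (k=4,j=2): S=70.0400, (K−S)⁺=27.4100, hold=26.2688 ⇒ V=27.4100 exercise | (k=4,j=3): S=94.6186, (K−S)⁺=2.8314, hold=8.5917 ⇒ V=8.5917 continue | (k=4,j=4): S=127.8223, (K−S)⁺=0.0000, hold=0.6866 ⇒ V=0.6866 continue  boundary S*=70.0400
step 3: (k=3,j=0): S=44.6068, (K−S)⁺=52.8432, hold=51.7020 ⇒ V=52.8432 exercise | (k=3,j=1): S=60.2603, (K−S)⁺=37.1897, hold=36.0485 ⇒ V=37.1897 exercise | (k=3,j=2): S=81.4069, (K−S)⁺=16.0431, hold=17.7581 ⇒ V=17.7581 continue | (k=3,j=3): S=109.9744, (K−S)⁺=0.0000, hold=4.5714 ⇒ V=4.5714 continue  boundary S*=60.2603
step 2: (k=2,j=0): S=51.8461, (K−S)⁺=45.6039, hold=44.4627 ⇒ V=45.6039 exercise | (k=2,j=1): S=70.0400, (K−S)⁺=27.4100, hold=27.1191 ⇒ V=27.4100 exercise | (k=2,j=2): S=94.6186, (K−S)⁺=2.8314, hold=11.0116 ⇒ V=11.0116 continue  boundary S*=70.0400
step 1: (k=1,j=0): S=60.2603, (K−S)⁺=37.1897, hold=36.0485 ⇒ V=37.1897 exercise | (k=1,j=1): S=81.4069, (K−S)⁺=16.0431, hold=18.9579 ⇒ V=18.9579 continue  boundary S*=60.2603
step 0: (k=0,j=0): S=70.0400, (K−S)⁺=27.4100, hold=27.7141 ⇒ V=27.7141 continue  boundary S*=-

price = 27.7141
boundary = - 60.2603 70.0400 60.2603 70.0400 81.4069
tree:
27.7141
37.1897 18.9579
45.6039 27.4100 11.0116
52.8432 37.1897 17.7581 4.5714
59.0717 45.6039 27.4100 8.5917 0.6866
64.4305 52.8432 37.1897 16.0431 1.3943 0.0000
69.0410 59.0717 45.6039 27.4100 2.8314 0.0000 0.0000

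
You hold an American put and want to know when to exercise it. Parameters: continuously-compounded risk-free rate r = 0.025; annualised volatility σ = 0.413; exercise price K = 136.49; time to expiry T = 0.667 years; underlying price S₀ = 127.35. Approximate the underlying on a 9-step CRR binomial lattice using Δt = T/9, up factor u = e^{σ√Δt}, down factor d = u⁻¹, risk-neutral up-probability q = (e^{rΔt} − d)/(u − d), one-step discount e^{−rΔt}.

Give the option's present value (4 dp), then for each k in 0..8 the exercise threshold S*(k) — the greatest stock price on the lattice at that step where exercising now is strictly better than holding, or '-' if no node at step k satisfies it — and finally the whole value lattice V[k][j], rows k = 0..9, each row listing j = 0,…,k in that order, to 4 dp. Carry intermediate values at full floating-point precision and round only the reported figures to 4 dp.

price = 21.5304
boundary = - - - - 81.2239 90.8893 81.2239 90.8893 101.7048
tree:
21.5304
28.5673 13.9949
36.7895 19.7756 7.7904
45.8657 27.1050 11.9167 3.3530
55.2661 35.8652 17.7252 5.6739 0.8532
63.9036 45.6007 25.4632 9.4160 1.6443 0.0000
71.6226 55.2661 35.0155 15.2195 3.1689 0.0000 0.0000
78.5208 63.9036 45.6007 23.6904 6.1072 0.0000 0.0000 0.0000
84.6854 71.6226 55.2661 34.7852 11.7697 0.0000 0.0000 0.0000 0.0000
90.1944 78.5208 63.9036 45.6007 22.6827 0.0000 0.0000 0.0000 0.0000 0.0000

Δt=0.07411  u=1.11900  d=0.89366  q=0.48015  discount=0.99815
step 9 (expiry): payoffs max(K−S,0) = 90.1944 78.5208 63.9036 45.6007 22.6827 0.0000 0.0000 0.0000 0.0000 0.0000
step 8: (k=8,j=0): S=51.8046, (K−S)⁺=84.6854, hold=84.4327 ⇒ V=84.6854 exercise | (k=8,j=1): S=64.8674, (K−S)⁺=71.6226, hold=71.3700 ⇒ V=71.6226 exercise | (k=8,j=2): S=81.2239, (K−S)⁺=55.2661, hold=55.0135 ⇒ V=55.2661 exercise | (k=8,j=3): S=101.7048, (K−S)⁺=34.7852, hold=34.5326 ⇒ V=34.7852 exercise | (k=8,j=4): S=127.3500, (K−S)⁺=9.1400, hold=11.7697 ⇒ V=11.7697 continue | (k=8,j=5): S=159.4618, (K−S)⁺=0.0000, hold=0.0000 ⇒ V=0.0000 continue | (k=8,j=6): S=199.6706, (K−S)⁺=0.0000, hold=0.0000 ⇒ V=0.0000 continue | (k=8,j=7): S=250.0183, (K−S)⁺=0.0000, hold=0.0000 ⇒ V=0.0000 continue | (k=8,j=8): S=313.0613, (K−S)⁺=0.0000, hold=0.0000 ⇒ V=0.0000 continue  boundary S*=101.7048
step 7: (k=7,j=0): S=57.9692, (K−S)⁺=78.5208, hold=78.2681 ⇒ V=78.5208 exercise | (k=7,j=1): S=72.5864, (K−S)⁺=63.9036, hold=63.6510 ⇒ V=63.9036 exercise | (k=7,j=2): S=90.8893, (K−S)⁺=45.6007, hold=45.3481 ⇒ V=45.6007 exercise | (k=7,j=3): S=113.8073, (K−S)⁺=22.6827, hold=23.6904 ⇒ V=23.6904 continue | (k=7,j=4): S=142.5042, (K−S)⁺=0.0000, hold=6.1072 ⇒ V=6.1072 continue | (k=7,j=5): S=178.4372, (K−S)⁺=0.0000, hold=0.0000 ⇒ V=0.0000 continue | (k=7,j=6): S=223.4307, (K−S)⁺=0.0000, hold=0.0000 ⇒ V=0.0000 continue | (k=7,j=7): S=279.7696, (K−S)⁺=0.0000, hold=0.0000 ⇒ V=0.0000 continue  boundary S*=90.8893
step 6: (k=6,j=0): S=64.8674, (K−S)⁺=71.6226, hold=71.3700 ⇒ V=71.6226 exercise | (k=6,j=1): S=81.2239, (K−S)⁺=55.2661, hold=55.0135 ⇒ V=55.2661 exercise | (k=6,j=2): S=101.7048, (K−S)⁺=34.7852, hold=35.0155 ⇒ V=35.0155 continue | (k=6,j=3): S=127.3500, (K−S)⁺=9.1400, hold=15.2195 ⇒ V=15.2195 continue | (k=6,j=4): S=159.4618, (K−S)⁺=0.0000, hold=3.1689 ⇒ V=3.1689 continue | (k=6,j=5): S=199.6706, (K−S)⁺=0.0000, hold=0.0000 ⇒ V=0.0000 continue | (k=6,j=6): S=250.0183, (K−S)⁺=0.0000, hold=0.0000 ⇒ V=0.0000 continue  boundary S*=81.2239
step 5: (k=5,j=0): S=72.5864, (K−S)⁺=63.9036, hold=63.6510 ⇒ V=63.9036 exercise | (k=5,j=1): S=90.8893, (K−S)⁺=45.6007, hold=45.4585 ⇒ V=45.6007 exercise | (k=5,j=2): S=113.8073, (K−S)⁺=22.6827, hold=25.4632 ⇒ V=25.4632 continue | (k=5,j=3): S=142.5042, (K−S)⁺=0.0000, hold=9.4160 ⇒ V=9.4160 continue | (k=5,j=4): S=178.4372, (K−S)⁺=0.0000, hold=1.6443 ⇒ V=1.6443 continue | (k=5,j=5): S=223.4307, (K−S)⁺=0.0000, hold=0.0000 ⇒ V=0.0000 continue  boundary S*=90.8893
step 4: (k=4,j=0): S=81.2239, (K−S)⁺=55.2661, hold=55.0135 ⇒ V=55.2661 exercise | (k=4,j=1): S=101.7048, (K−S)⁺=34.7852, hold=35.8652 ⇒ V=35.8652 continue | (k=4,j=2): S=127.3500, (K−S)⁺=9.1400, hold=17.7252 ⇒ V=17.7252 continue | (k=4,j=3): S=159.4618, (K−S)⁺=0.0000, hold=5.6739 ⇒ V=5.6739 continue | (k=4,j=4): S=199.6706, (K−S)⁺=0.0000, hold=0.8532 ⇒ V=0.8532 continue  boundary S*=81.2239
step 3: (k=3,j=0): S=90.8893, (K−S)⁺=45.6007, hold=45.8657 ⇒ V=45.8657 continue | (k=3,j=1): S=113.8073, (K−S)⁺=22.6827, hold=27.1050 ⇒ V=27.1050 continue | (k=3,j=2): S=142.5042, (K−S)⁺=0.0000, hold=11.9167 ⇒ V=11.9167 continue | (k=3,j=3): S=178.4372, (K−S)⁺=0.0000, hold=3.3530 ⇒ V=3.3530 continue  boundary S*=-
step 2: (k=2,j=0): S=101.7048, (K−S)⁺=34.7852, hold=36.7895 ⇒ V=36.7895 continue | (k=2,j=1): S=127.3500, (K−S)⁺=9.1400, hold=19.7756 ⇒ V=19.7756 continue | (k=2,j=2): S=159.4618, (K−S)⁺=0.0000, hold=7.7904 ⇒ V=7.7904 continue  boundary S*=-
step 1: (k=1,j=0): S=113.8073, (K−S)⁺=22.6827, hold=28.5673 ⇒ V=28.5673 continue | (k=1,j=1): S=142.5042, (K−S)⁺=0.0000, hold=13.9949 ⇒ V=13.9949 continue  boundary S*=-
step 0: (k=0,j=0): S=127.3500, (K−S)⁺=9.1400, hold=21.5304 ⇒ V=21.5304 continue  boundary S*=-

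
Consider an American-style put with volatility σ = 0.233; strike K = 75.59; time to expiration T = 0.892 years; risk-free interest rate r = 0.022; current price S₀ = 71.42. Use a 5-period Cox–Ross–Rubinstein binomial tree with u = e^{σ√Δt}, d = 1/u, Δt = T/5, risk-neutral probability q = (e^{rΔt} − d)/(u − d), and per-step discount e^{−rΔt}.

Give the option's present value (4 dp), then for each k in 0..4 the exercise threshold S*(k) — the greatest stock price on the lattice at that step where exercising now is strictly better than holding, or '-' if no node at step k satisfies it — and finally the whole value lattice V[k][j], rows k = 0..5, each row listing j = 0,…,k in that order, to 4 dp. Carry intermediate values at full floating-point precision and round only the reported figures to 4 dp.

price = 8.0793
boundary = - - 58.6596 53.1617 58.6596
tree:
8.0793
11.9576 4.1927
16.9304 6.9866 1.3798
22.4283 11.2047 2.7449 0.0000
27.4109 16.9304 5.4608 0.0000 0.0000
31.9265 22.4283 10.8639 0.0000 0.0000 0.0000

Δt=0.17840, u=1.10342, d=0.90627, q=0.49536, disc=e^(-rΔt)=0.99608
k=5 terminal: V=max(K-S,0) → 31.9265 22.4283 10.8639 0.0000 0.0000 0.0000
k=4: j=0 S=48.1791 intr=27.4109 cont=27.1148 V=27.4109[EX]; j=1 S=58.6596 intr=16.9304 cont=16.6343 V=16.9304[EX]; j=2 S=71.4200 intr=4.1700 cont=5.4608 V=5.4608[hold]; j=3 S=86.9562 intr=0.0000 cont=0.0000 V=0.0000[hold]; j=4 S=105.8720 intr=0.0000 cont=0.0000 V=0.0000[hold]  S*(4)=58.6596
k=3: j=0 S=53.1617 intr=22.4283 cont=22.1322 V=22.4283[EX]; j=1 S=64.7261 intr=10.8639 cont=11.2047 V=11.2047[hold]; j=2 S=78.8062 intr=0.0000 cont=2.7449 V=2.7449[hold]; j=3 S=95.9491 intr=0.0000 cont=0.0000 V=0.0000[hold]  S*(3)=53.1617
k=2: j=0 S=58.6596 intr=16.9304 cont=16.8025 V=16.9304[EX]; j=1 S=71.4200 intr=4.1700 cont=6.9866 V=6.9866[hold]; j=2 S=86.9562 intr=0.0000 cont=1.3798 V=1.3798[hold]  S*(2)=58.6596
k=1: j=0 S=64.7261 intr=10.8639 cont=11.9576 V=11.9576[hold]; j=1 S=78.8062 intr=0.0000 cont=4.1927 V=4.1927[hold]  S*(1)=-
k=0: j=0 S=71.4200 intr=4.1700 cont=8.0793 V=8.0793[hold]  S*(0)=-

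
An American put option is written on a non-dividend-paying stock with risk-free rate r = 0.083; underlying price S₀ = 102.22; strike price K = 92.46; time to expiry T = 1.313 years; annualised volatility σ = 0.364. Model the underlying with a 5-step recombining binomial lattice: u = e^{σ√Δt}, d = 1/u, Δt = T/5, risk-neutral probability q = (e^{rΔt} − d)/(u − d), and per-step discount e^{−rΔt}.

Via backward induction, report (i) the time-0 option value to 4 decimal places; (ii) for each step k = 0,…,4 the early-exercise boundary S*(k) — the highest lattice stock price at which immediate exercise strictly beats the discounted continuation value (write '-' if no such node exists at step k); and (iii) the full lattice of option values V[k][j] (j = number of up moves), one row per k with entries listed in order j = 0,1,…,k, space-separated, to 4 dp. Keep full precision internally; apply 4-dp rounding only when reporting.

Δt=0.26260  u=1.20506  d=0.82983  q=0.51223  discount=0.97844
step 5 (expiry): payoffs max(K−S,0) = 52.2355 34.0471 7.6344 0.0000 0.0000 0.0000
step 4: (k=4,j=0): S=48.4730, (K−S)⁺=43.9870, hold=41.9935 ⇒ V=43.9870 exercise | (k=4,j=1): S=70.3911, (K−S)⁺=22.0689, hold=20.0754 ⇒ V=22.0689 exercise | (k=4,j=2): S=102.2200, (K−S)⁺=0.0000, hold=3.6436 ⇒ V=3.6436 continue | (k=4,j=3): S=148.4410, (K−S)⁺=0.0000, hold=0.0000 ⇒ V=0.0000 continue | (k=4,j=4): S=215.5618, (K−S)⁺=0.0000, hold=0.0000 ⇒ V=0.0000 continue  boundary S*=70.3911
step 3: (k=3,j=0): S=58.4129, (K−S)⁺=34.0471, hold=32.0536 ⇒ V=34.0471 exercise | (k=3,j=1): S=84.8256, (K−S)⁺=7.6344, hold=12.3586 ⇒ V=12.3586 continue | (k=3,j=2): S=123.1813, (K−S)⁺=0.0000, hold=1.7389 ⇒ V=1.7389 continue | (k=3,j=3): S=178.8804, (K−S)⁺=0.0000, hold=0.0000 ⇒ V=0.0000 continue  boundary S*=58.4129
step 2: (k=2,j=0): S=70.3911, (K−S)⁺=22.0689, hold=22.4431 ⇒ V=22.4431 continue | (k=2,j=1): S=102.2200, (K−S)⁺=0.0000, hold=6.7697 ⇒ V=6.7697 continue | (k=2,j=2): S=148.4410, (K−S)⁺=0.0000, hold=0.8299 ⇒ V=0.8299 continue  boundary S*=-
step 1: (k=1,j=0): S=84.8256, (K−S)⁺=7.6344, hold=14.1040 ⇒ V=14.1040 continue | (k=1,j=1): S=123.1813, (K−S)⁺=0.0000, hold=3.6468 ⇒ V=3.6468 continue  boundary S*=-
step 0: (k=0,j=0): S=102.2200, (K−S)⁺=0.0000, hold=8.5590 ⇒ V=8.5590 continue  boundary S*=-

price = 8.5590
boundary = - - - 58.4129 70.3911
tree:
8.5590
14.1040 3.6468
22.4431 6.7697 0.8299
34.0471 12.3586 1.7389 0.0000
43.9870 22.0689 3.6436 0.0000 0.0000
52.2355 34.0471 7.6344 0.0000 0.0000 0.0000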